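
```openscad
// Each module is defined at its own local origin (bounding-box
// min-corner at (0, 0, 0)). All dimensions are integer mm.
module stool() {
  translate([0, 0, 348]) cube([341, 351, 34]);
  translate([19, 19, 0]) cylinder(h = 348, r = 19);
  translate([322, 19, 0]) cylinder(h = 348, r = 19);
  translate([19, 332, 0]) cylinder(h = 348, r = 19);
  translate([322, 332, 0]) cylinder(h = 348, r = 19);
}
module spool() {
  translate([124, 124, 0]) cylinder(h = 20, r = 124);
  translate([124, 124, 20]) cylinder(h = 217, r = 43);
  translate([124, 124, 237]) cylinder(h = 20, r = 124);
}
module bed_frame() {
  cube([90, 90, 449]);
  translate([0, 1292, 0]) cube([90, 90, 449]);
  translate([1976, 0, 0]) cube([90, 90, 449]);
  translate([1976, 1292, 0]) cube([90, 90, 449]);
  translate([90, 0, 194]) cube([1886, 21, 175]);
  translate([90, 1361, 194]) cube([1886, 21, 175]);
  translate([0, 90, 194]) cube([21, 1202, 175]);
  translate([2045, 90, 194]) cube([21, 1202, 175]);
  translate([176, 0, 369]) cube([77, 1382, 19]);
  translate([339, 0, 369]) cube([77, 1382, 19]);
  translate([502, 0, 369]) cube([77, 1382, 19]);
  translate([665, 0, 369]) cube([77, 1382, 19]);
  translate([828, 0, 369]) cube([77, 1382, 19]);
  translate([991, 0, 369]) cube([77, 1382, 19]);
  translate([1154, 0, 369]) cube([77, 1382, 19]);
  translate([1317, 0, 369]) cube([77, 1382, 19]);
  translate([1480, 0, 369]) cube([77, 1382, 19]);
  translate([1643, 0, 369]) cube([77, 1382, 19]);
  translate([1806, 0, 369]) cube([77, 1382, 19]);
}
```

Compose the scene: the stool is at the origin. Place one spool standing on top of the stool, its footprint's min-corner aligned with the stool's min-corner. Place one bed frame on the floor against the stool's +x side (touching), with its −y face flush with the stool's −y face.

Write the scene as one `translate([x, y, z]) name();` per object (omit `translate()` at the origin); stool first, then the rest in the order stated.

stool();
translate([0, 0, 382]) spool();
translate([341, 0, 0]) bed_frame();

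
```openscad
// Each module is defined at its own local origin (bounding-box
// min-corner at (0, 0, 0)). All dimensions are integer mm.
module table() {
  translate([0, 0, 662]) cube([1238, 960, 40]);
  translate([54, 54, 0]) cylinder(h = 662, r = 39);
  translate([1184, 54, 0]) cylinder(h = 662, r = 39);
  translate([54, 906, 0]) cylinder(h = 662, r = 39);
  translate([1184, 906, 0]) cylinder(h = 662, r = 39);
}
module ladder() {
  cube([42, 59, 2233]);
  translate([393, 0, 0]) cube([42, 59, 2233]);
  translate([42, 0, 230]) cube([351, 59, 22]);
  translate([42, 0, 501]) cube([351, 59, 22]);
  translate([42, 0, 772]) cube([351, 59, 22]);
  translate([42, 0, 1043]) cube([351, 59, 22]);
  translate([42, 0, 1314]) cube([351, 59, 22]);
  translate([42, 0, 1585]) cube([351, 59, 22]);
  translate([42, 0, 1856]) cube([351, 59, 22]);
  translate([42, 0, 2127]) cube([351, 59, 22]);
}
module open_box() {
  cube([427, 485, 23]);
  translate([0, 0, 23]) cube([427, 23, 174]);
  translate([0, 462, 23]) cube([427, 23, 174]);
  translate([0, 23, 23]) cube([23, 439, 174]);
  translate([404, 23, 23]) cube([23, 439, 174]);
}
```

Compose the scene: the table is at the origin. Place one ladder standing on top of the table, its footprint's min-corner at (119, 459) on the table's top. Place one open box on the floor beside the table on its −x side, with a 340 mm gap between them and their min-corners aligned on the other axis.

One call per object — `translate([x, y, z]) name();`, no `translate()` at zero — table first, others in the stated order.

table();
translate([119, 459, 702]) ladder();
translate([-767, 0, 0]) open_box();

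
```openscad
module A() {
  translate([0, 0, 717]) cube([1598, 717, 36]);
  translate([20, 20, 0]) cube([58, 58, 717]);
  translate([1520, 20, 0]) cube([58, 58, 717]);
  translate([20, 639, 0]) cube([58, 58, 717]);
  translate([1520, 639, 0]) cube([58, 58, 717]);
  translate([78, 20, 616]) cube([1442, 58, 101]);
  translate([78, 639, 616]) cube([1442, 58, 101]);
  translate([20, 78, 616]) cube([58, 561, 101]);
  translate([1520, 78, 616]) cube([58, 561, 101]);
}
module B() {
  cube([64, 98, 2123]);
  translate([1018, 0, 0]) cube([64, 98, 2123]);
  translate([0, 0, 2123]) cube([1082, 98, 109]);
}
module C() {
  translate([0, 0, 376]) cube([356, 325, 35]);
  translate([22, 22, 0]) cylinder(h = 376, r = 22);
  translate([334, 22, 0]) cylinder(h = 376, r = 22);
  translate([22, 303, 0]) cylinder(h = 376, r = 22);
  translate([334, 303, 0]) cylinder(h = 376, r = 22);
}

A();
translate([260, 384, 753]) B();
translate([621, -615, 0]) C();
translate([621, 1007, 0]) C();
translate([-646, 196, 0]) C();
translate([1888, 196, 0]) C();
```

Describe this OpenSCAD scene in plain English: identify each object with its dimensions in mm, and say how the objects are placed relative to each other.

A is a rectangular dining table. The top is 1598×717×36 mm with its upper surface at z = 753 mm. It stands on four 58×58 mm square legs, each inset 20 mm from the nearest pair of top edges, running from the floor to the underside of the top. Four apron rails, 58 mm thick and 101 mm tall, run between adjacent legs with their top edges flush with the underside of the top and their outer faces flush with the legs' outer faces.

B is a rectangular door frame: two vertical jambs of 64×98 mm section, 2123 mm tall, with a clear opening 954 mm wide between their inner faces. A header 109 mm tall and 98 mm deep lies on top of the jambs and spans the full outside width.

C is a simple wooden stool: a rectangular seat 356 mm (x) by 325 mm (y), 35 mm thick, top face at z = 411 mm, on four round legs, each 44 mm in diameter. The legs rest on z = 0, each leg's axis is inset half a diameter from the nearest pair of seat edges (so the leg's bounding box is flush with the corner).

The door frame is on top of the table. Four stools sit around the table at the −y, +y, −x, +x sides.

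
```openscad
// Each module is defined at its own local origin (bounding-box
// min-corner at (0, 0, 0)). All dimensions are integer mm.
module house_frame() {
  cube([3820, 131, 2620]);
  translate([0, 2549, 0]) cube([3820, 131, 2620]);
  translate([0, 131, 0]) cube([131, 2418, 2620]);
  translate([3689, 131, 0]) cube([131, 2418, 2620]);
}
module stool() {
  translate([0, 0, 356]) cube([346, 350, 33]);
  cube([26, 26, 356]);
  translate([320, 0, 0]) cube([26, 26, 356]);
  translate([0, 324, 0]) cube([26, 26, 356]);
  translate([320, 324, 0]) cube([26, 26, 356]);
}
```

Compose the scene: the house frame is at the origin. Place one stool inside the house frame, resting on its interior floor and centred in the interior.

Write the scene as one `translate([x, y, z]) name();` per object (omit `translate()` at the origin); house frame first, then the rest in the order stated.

house_frame();
translate([1737, 1165, 0]) stool();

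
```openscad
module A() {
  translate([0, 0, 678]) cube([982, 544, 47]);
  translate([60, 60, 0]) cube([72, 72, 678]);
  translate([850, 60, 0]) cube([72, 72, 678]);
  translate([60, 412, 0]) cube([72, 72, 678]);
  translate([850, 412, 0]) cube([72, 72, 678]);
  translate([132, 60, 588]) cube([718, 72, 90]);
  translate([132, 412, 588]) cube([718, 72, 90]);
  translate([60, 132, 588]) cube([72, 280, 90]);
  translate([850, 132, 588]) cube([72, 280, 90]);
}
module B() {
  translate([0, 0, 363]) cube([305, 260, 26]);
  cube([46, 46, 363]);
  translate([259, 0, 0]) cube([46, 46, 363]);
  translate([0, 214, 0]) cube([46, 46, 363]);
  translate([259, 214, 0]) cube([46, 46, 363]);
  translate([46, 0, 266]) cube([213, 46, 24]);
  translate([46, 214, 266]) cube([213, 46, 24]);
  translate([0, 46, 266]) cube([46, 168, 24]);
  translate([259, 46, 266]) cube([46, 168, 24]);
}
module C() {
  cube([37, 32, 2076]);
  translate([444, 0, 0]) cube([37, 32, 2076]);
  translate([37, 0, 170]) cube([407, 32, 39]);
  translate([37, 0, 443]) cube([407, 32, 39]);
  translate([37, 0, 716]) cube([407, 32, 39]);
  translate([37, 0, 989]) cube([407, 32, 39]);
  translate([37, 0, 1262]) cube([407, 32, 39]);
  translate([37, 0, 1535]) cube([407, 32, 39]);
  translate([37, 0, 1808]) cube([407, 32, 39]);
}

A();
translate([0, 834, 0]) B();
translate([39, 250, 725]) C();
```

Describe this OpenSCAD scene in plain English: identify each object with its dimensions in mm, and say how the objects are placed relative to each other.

A is a table: top 982 mm (x) × 544 mm (y), 47 mm thick, upper face at z = 725 mm, on four 72×72 mm square legs, each inset 60 mm from the nearest pair of top edges, running from z = 0 to the bottom of the top. Four apron rails, 72 mm thick and 90 mm tall, run between adjacent legs with their top edges flush with the underside of the top and their outer faces flush with the legs' outer faces.

B is a four-legged stool. The seat is a 305×260×26 mm slab whose top surface is at z = 389 mm; four square legs, each 46×46 mm in cross-section, run from the floor (z = 0) to the underside of the seat, each flush with a corner of the seat. Four stretchers, 46 mm wide and 24 mm tall, connect adjacent legs with their undersides at z = 266 mm, each running between the inner faces of the legs it joins and aligned with the legs' outer faces on the other axis.

C is a straight ladder. Two 37×32 mm vertical rails, 2076 mm tall, stand 481 mm apart (outside-to-outside) with their front faces coplanar on the −y side. 7 rungs, each 32 mm deep and 39 mm tall, span between the inner faces of the rails, front faces flush with the rails. The lowest rung's underside is at z = 170 mm and rungs are spaced 273 mm apart (underside to underside).

The stool is on the floor beside the table on its +y side. The ladder is on top of the table.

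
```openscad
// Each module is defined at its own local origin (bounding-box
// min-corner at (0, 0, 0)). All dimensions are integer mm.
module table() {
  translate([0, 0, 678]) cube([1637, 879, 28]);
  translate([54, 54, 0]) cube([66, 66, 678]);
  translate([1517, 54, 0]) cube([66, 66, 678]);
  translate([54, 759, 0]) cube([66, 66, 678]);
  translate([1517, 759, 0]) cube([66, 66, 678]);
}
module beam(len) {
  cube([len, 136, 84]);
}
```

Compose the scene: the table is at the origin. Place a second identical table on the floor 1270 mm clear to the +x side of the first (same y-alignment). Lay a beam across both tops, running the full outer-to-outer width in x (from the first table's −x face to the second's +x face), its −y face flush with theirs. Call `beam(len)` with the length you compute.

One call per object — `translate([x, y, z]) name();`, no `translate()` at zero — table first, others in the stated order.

table();
translate([2907, 0, 0]) table();
translate([0, 0, 706]) beam(4544);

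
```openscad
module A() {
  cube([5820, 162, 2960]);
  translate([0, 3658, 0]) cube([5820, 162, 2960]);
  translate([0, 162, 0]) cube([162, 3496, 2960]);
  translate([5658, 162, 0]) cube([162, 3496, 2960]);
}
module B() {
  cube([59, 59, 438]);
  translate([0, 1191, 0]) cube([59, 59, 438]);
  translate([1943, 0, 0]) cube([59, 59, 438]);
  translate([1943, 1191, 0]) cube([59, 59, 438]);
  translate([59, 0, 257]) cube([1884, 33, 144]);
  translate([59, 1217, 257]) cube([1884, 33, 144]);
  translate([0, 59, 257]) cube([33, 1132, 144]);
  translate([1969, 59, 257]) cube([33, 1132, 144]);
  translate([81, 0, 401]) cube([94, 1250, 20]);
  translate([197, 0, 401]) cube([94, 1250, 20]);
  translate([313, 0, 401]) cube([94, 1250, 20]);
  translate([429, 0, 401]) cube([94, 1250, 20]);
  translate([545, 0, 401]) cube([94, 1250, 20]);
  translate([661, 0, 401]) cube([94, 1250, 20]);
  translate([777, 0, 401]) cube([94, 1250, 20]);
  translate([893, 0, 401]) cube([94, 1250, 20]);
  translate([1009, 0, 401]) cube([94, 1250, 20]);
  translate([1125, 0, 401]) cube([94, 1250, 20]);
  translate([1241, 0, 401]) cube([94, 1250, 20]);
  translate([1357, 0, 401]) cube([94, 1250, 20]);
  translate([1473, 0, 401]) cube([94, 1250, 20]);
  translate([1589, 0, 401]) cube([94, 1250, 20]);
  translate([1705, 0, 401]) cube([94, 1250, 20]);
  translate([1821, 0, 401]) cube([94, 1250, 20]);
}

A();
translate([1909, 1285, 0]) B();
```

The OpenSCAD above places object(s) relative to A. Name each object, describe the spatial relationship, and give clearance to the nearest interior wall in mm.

A is a house frame. B is a bed frame. The bed frame sits inside the house frame, centred. The clearance to the nearest interior wall is 1123 mm.

Clearances: x = 1747, y = 1123; minimum 1123 mm.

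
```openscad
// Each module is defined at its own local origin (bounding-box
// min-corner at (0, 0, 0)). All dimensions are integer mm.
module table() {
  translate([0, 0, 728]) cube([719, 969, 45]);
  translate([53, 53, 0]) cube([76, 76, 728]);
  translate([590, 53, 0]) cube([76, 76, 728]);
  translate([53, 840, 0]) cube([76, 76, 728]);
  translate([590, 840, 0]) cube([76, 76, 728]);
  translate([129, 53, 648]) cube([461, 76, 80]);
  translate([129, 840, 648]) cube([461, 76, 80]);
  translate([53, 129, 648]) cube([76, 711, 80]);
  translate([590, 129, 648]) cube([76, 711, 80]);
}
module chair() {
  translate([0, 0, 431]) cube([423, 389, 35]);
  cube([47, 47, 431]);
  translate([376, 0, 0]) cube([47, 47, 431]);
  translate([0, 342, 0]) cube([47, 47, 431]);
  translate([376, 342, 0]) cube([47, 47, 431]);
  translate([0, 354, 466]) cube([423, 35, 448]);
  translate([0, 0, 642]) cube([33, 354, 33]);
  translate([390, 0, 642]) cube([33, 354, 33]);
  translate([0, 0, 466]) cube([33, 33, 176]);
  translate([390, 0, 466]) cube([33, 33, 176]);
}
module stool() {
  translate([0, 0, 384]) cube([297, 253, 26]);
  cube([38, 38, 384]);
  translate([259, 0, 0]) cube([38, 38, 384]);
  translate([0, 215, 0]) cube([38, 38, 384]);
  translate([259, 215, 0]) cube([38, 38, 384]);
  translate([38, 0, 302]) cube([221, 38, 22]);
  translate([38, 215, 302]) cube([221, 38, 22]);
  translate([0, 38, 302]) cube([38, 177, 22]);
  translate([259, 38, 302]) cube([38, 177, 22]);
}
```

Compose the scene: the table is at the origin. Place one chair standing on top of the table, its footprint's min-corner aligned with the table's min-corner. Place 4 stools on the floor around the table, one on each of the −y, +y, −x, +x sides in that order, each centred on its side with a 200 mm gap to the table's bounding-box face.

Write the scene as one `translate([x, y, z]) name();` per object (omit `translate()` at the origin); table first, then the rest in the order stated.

table();
translate([0, 0, 773]) chair();
translate([211, -453, 0]) stool();
translate([211, 1169, 0]) stool();
translate([-497, 358, 0]) stool();
translate([919, 358, 0]) stool();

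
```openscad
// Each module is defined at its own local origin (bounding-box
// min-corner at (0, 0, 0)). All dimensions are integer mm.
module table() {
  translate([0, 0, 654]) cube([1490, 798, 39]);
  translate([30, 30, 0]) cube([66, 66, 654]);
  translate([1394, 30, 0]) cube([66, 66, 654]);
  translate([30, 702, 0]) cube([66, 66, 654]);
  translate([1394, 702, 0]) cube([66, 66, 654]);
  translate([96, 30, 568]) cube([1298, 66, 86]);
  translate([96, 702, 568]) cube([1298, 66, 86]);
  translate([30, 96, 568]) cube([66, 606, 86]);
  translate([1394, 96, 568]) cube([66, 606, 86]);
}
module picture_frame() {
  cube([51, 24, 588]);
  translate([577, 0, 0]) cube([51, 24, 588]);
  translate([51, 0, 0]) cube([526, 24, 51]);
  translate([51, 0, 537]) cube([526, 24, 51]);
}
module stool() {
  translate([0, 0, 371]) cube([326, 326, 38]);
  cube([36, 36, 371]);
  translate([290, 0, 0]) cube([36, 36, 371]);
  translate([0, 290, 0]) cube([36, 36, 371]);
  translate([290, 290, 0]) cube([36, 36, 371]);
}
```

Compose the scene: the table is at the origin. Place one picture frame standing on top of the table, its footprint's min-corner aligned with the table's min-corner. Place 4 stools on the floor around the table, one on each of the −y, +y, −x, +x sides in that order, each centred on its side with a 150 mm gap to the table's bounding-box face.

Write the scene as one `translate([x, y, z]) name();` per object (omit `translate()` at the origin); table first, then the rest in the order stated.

table();
translate([0, 0, 693]) picture_frame();
translate([582, -476, 0]) stool();
translate([582, 948, 0]) stool();
translate([-476, 236, 0]) stool();
translate([1640, 236, 0]) stool();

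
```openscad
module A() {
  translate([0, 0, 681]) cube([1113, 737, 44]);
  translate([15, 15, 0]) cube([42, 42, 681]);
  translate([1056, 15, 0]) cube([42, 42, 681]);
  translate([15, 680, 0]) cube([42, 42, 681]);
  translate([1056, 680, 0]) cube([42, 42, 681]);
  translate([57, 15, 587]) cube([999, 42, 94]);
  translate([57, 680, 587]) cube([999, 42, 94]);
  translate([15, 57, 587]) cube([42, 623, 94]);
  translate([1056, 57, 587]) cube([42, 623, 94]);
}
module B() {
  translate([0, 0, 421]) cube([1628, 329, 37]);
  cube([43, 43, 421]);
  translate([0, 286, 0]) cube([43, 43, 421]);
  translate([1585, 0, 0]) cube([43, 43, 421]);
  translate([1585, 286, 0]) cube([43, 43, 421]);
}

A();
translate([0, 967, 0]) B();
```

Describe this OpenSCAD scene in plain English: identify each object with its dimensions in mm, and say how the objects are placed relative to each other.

A is a rectangular dining table. The top is 1113×737×44 mm with its upper surface at z = 725 mm. It stands on four 42×42 mm square legs, each inset 15 mm from the nearest pair of top edges, running from the floor to the underside of the top. Four apron rails, 42 mm thick and 94 mm tall, run between adjacent legs with their top edges flush with the underside of the top and their outer faces flush with the legs' outer faces.

B is a long wooden bench with a 1628 mm (x) × 329 mm (y) seat, 37 mm thick, its top surface 458 mm above the floor. Four 43 mm square legs at the seat corners, flush with the edges, run from z = 0 to the seat underside.

The bench is on the floor beside the table on its +y side.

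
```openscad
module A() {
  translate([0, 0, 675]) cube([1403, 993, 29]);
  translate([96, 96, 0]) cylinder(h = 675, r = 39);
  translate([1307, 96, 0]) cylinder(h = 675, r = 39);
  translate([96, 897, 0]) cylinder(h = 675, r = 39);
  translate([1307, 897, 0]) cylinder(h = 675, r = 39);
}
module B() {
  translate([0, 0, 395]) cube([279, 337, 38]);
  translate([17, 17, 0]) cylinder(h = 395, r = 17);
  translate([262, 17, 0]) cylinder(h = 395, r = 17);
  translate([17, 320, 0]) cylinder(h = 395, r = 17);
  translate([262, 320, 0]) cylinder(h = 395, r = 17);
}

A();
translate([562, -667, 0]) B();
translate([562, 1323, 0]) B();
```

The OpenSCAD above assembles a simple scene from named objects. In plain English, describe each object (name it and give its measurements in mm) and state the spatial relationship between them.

A is a table: top 1403 mm (x) × 993 mm (y), 29 mm thick, upper face at z = 704 mm, on four round legs of 78 mm diameter, each leg's bounding box inset 57 mm from the nearest pair of top edges, running from z = 0 to the bottom of the top.

B is a simple wooden stool: a rectangular seat 279 mm (x) by 337 mm (y), 38 mm thick, top face at z = 433 mm, on four round legs, each 34 mm in diameter. The legs rest on z = 0, each leg's axis is inset half a diameter from the nearest pair of seat edges (so the leg's bounding box is flush with the corner).

Two stools sit around the table at the −y, +y sides.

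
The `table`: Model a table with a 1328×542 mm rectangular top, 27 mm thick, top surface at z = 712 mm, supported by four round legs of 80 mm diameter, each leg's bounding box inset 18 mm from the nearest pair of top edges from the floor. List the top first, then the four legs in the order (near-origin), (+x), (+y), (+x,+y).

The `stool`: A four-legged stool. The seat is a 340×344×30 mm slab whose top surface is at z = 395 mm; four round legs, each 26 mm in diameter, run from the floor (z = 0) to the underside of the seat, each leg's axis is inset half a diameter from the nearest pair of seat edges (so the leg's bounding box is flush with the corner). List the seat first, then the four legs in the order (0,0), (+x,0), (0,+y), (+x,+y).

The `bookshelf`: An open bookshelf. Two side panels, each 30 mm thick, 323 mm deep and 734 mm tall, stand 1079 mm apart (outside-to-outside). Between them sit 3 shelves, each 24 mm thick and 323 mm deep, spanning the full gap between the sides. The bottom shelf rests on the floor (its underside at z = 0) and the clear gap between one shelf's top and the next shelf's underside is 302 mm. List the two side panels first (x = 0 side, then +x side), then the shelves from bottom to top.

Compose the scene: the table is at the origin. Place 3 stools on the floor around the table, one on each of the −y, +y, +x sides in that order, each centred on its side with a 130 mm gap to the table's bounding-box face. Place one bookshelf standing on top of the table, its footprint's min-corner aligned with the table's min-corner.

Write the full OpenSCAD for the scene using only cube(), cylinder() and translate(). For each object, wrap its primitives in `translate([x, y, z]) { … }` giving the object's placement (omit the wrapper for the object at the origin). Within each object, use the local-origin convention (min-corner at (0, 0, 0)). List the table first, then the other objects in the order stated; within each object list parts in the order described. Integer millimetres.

translate([0, 0, 685]) cube([1328, 542, 27]);
translate([58, 58, 0]) cylinder(h = 685, r = 40);
translate([1270, 58, 0]) cylinder(h = 685, r = 40);
translate([58, 484, 0]) cylinder(h = 685, r = 40);
translate([1270, 484, 0]) cylinder(h = 685, r = 40);
translate([494, -474, 0]) {
  translate([0, 0, 365]) cube([340, 344, 30]);
  translate([13, 13, 0]) cylinder(h = 365, r = 13);
  translate([327, 13, 0]) cylinder(h = 365, r = 13);
  translate([13, 331, 0]) cylinder(h = 365, r = 13);
  translate([327, 331, 0]) cylinder(h = 365, r = 13);
}
translate([494, 672, 0]) {
  translate([0, 0, 365]) cube([340, 344, 30]);
  translate([13, 13, 0]) cylinder(h = 365, r = 13);
  translate([327, 13, 0]) cylinder(h = 365, r = 13);
  translate([13, 331, 0]) cylinder(h = 365, r = 13);
  translate([327, 331, 0]) cylinder(h = 365, r = 13);
}
translate([1458, 99, 0]) {
  translate([0, 0, 365]) cube([340, 344, 30]);
  translate([13, 13, 0]) cylinder(h = 365, r = 13);
  translate([327, 13, 0]) cylinder(h = 365, r = 13);
  translate([13, 331, 0]) cylinder(h = 365, r = 13);
  translate([327, 331, 0]) cylinder(h = 365, r = 13);
}
translate([0, 0, 712]) {
  cube([30, 323, 734]);
  translate([1049, 0, 0]) cube([30, 323, 734]);
  translate([30, 0, 0]) cube([1019, 323, 24]);
  translate([30, 0, 326]) cube([1019, 323, 24]);
  translate([30, 0, 652]) cube([1019, 323, 24]);
}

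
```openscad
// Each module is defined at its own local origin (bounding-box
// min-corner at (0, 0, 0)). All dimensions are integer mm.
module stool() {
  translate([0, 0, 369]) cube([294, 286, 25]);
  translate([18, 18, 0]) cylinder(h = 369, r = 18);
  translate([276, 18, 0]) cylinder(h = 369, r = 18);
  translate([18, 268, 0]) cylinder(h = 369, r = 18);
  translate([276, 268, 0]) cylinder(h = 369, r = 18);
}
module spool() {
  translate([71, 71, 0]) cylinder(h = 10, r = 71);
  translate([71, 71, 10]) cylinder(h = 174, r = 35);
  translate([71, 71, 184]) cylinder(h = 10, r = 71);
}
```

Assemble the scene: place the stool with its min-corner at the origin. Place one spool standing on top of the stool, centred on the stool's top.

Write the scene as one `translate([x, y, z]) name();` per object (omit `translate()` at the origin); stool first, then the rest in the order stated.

stool();
translate([76, 72, 394]) spool();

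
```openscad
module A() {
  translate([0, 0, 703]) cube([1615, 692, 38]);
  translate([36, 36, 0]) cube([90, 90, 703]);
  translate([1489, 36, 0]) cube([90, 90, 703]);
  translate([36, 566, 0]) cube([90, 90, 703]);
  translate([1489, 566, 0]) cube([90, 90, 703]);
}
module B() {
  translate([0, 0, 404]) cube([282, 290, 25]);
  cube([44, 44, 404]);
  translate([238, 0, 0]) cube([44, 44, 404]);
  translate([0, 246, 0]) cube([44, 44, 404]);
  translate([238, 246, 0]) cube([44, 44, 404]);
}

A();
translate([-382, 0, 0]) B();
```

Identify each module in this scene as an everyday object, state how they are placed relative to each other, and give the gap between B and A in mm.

A is a table. B is a stool. The stool is on the floor beside the table on its −x side. The gap between the stool and the table is 100 mm.

The stool's nearest face is 100 mm from the table's −x face.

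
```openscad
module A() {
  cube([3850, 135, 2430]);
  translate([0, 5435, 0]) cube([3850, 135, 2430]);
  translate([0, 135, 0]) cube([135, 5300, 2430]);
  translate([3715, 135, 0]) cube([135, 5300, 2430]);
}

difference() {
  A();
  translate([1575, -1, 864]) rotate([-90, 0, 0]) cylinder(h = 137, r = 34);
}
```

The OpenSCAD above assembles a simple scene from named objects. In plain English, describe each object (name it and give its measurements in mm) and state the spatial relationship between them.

A is a box-shaped house frame (walls only): outside footprint 3850×5570 mm, wall height 2430 mm, wall thickness 135 mm. The two y-facing walls run the full x-width; the two x-facing walls fit between the inner faces of the y-facing walls.

The house frame has a circular hole of radius 34 mm through its front wall, centred at (x = 1575, z = 864).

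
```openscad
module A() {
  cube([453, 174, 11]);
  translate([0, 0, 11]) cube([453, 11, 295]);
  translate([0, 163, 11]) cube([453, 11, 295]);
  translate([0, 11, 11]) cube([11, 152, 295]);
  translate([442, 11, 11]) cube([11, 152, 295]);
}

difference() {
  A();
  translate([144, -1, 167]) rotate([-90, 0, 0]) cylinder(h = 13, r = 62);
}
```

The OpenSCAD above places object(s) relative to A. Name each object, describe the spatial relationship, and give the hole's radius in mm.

The subtracted cylinder has r = 62 mm.

A is an open box. The open box has a circular hole through its front wall. The hole's radius is 62 mm.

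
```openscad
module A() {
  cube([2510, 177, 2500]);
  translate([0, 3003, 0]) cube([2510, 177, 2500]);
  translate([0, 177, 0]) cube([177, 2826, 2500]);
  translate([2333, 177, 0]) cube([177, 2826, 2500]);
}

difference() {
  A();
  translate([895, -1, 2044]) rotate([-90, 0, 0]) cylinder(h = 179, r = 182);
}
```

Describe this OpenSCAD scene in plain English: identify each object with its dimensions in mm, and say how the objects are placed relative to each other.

A is a box-shaped house frame (walls only): outside footprint 2510×3180 mm, wall height 2500 mm, wall thickness 177 mm. The two y-facing walls run the full x-width; the two x-facing walls fit between the inner faces of the y-facing walls.

The house frame has a circular hole of radius 182 mm through its front wall, centred at (x = 895, z = 2044).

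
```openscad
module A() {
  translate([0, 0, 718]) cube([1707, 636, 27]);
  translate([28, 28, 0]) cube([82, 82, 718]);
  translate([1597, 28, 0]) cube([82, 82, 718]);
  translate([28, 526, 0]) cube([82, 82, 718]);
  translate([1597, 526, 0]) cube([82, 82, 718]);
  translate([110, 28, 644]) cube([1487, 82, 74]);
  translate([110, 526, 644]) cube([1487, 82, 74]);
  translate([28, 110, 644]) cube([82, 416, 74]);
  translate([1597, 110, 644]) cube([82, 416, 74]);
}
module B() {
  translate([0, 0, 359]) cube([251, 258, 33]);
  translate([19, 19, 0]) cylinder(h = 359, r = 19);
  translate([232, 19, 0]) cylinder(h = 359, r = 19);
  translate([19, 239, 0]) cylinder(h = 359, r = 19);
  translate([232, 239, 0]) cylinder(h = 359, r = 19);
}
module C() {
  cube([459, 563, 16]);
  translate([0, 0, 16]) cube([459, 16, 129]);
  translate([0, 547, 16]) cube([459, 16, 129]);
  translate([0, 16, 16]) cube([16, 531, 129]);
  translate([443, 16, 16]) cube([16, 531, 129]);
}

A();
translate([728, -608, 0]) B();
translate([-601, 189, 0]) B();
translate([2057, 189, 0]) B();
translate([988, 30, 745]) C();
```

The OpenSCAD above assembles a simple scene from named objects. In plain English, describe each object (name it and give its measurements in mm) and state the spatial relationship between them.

A is a table with a 1707×636 mm rectangular top, 27 mm thick, top surface at z = 745 mm, supported by four 82×82 mm square legs, each inset 28 mm from the nearest pair of top edges, running from the floor. Four apron rails, 82 mm thick and 74 mm tall, run between adjacent legs with their top edges flush with the underside of the top and their outer faces flush with the legs' outer faces.

B is a four-legged stool. The seat is a 251×258×33 mm slab whose top surface is at z = 392 mm; four round legs, each 38 mm in diameter, run from the floor (z = 0) to the underside of the seat, each leg's axis is inset half a diameter from the nearest pair of seat edges (so the leg's bounding box is flush with the corner).

C is an open-topped rectangular box: outside dimensions 459×563×145 mm, with a uniform wall and base thickness of 16 mm. The base is a full 459×563 slab on the floor; four walls sit on top of the base. The front and back walls (the −y and +y sides) span the full width; the two side walls fit between them.

Three stools sit around the table at the −y, −x, +x sides. The open box is on top of the table.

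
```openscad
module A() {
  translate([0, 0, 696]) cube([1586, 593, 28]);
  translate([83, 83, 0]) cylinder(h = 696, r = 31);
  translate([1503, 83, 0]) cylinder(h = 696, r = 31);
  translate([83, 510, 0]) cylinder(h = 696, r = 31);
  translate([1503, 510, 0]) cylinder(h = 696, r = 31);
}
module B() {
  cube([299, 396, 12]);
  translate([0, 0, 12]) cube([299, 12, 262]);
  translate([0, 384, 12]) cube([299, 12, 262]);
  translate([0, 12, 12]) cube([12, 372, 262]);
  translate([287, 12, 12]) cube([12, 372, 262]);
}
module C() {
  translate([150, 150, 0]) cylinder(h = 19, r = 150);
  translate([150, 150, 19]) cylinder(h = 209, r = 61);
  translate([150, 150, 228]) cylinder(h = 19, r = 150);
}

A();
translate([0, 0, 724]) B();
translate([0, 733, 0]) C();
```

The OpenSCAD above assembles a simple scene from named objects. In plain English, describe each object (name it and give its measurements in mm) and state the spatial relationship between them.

A is a table: top 1586 mm (x) × 593 mm (y), 28 mm thick, upper face at z = 724 mm, on four round legs of 62 mm diameter, each leg's bounding box inset 52 mm from the nearest pair of top edges, running from z = 0 to the bottom of the top.

B is an open-topped rectangular box: outside dimensions 299×396×274 mm, with a uniform wall and base thickness of 12 mm. The base is a full 299×396 slab on the floor; four walls sit on top of the base. The front and back walls (the −y and +y sides) span the full width; the two side walls fit between them.

C is a spool: two coaxial disc flanges of radius 150 mm and thickness 19 mm, joined by a core cylinder of radius 61 mm and height 209 mm. The lower flange rests on z = 0 and the three cylinders share a vertical axis.

The open box is on top of the table. The spool is on the floor beside the table on its +y side.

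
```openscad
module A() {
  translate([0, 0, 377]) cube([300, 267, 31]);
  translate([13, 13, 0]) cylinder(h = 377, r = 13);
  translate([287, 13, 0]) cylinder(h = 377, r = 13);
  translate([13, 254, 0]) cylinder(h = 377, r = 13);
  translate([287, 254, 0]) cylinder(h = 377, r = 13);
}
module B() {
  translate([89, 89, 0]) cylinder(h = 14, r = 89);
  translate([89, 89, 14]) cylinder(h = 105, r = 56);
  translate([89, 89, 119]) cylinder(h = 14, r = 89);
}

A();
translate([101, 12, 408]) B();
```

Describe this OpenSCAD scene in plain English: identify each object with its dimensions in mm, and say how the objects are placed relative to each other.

A is a four-legged stool. The seat is a 300×267×31 mm slab whose top surface is at z = 408 mm; four round legs, each 26 mm in diameter, run from the floor (z = 0) to the underside of the seat, each leg's axis is inset half a diameter from the nearest pair of seat edges (so the leg's bounding box is flush with the corner).

B is a spool: two coaxial disc flanges of radius 89 mm and thickness 14 mm, joined by a core cylinder of radius 56 mm and height 105 mm. The lower flange rests on z = 0 and the three cylinders share a vertical axis.

The spool is on top of the stool.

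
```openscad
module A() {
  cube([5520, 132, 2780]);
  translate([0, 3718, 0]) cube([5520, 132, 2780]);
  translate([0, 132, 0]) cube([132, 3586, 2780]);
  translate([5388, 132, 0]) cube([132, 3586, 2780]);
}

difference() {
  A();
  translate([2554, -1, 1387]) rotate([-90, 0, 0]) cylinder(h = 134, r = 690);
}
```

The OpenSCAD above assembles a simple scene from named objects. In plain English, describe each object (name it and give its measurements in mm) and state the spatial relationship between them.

A is a box-shaped house frame (walls only): outside footprint 5520×3850 mm, wall height 2780 mm, wall thickness 132 mm. The two y-facing walls run the full x-width; the two x-facing walls fit between the inner faces of the y-facing walls.

The house frame has a circular hole of radius 690 mm through its front wall, centred at (x = 2554, z = 1387).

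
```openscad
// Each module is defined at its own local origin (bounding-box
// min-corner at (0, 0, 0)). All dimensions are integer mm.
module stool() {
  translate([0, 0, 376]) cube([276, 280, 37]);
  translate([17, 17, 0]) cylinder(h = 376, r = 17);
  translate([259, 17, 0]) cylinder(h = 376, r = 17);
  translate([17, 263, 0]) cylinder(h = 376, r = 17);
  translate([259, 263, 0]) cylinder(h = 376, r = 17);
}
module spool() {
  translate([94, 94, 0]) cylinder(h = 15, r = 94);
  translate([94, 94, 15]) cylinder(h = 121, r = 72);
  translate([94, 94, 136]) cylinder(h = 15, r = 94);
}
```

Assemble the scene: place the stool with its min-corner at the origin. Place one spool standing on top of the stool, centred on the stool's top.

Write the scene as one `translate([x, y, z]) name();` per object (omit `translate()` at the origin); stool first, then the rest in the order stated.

stool();
translate([44, 46, 413]) spool();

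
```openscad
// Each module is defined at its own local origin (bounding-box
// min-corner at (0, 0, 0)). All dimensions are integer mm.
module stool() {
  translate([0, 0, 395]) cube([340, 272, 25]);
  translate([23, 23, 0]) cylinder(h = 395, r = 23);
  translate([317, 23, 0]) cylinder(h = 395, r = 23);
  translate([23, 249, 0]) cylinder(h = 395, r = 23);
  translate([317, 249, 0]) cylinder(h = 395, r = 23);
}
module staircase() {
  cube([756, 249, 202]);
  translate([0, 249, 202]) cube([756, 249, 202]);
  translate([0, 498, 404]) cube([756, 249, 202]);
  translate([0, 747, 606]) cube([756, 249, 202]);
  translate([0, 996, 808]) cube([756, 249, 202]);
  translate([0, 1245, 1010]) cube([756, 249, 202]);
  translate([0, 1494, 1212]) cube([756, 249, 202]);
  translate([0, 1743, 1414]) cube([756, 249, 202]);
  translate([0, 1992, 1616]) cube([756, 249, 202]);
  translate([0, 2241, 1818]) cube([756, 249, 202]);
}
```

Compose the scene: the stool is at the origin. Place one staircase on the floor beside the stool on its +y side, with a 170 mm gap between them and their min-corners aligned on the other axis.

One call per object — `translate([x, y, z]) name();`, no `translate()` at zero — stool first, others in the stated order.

stool();
translate([0, 442, 0]) staircase();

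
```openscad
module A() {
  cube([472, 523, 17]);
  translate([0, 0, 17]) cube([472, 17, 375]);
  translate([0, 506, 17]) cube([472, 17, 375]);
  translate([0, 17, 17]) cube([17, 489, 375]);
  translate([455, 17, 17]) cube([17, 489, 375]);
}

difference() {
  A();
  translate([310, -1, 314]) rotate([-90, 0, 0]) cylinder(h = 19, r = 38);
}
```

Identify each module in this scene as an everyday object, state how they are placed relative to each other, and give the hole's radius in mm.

The subtracted cylinder has r = 38 mm.

A is an open box. The open box has a circular hole through its front wall. The hole's radius is 38 mm.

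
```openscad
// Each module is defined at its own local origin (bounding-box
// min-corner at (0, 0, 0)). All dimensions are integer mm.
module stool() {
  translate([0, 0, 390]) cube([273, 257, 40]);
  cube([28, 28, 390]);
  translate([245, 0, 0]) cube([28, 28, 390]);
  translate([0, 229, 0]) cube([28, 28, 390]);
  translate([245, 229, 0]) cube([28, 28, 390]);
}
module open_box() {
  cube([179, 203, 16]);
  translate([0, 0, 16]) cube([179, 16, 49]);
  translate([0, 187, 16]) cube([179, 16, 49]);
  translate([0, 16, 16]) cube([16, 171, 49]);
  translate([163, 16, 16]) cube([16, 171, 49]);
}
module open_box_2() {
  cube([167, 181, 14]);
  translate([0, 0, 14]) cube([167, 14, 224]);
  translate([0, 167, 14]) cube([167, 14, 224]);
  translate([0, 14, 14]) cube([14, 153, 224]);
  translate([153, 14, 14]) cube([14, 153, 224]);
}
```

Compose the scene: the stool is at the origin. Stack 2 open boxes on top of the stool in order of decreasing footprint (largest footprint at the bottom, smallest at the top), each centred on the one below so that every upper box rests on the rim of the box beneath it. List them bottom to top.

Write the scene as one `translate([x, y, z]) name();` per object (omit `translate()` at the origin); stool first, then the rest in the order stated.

stool();
translate([47, 27, 430]) open_box();
translate([53, 38, 495]) open_box_2();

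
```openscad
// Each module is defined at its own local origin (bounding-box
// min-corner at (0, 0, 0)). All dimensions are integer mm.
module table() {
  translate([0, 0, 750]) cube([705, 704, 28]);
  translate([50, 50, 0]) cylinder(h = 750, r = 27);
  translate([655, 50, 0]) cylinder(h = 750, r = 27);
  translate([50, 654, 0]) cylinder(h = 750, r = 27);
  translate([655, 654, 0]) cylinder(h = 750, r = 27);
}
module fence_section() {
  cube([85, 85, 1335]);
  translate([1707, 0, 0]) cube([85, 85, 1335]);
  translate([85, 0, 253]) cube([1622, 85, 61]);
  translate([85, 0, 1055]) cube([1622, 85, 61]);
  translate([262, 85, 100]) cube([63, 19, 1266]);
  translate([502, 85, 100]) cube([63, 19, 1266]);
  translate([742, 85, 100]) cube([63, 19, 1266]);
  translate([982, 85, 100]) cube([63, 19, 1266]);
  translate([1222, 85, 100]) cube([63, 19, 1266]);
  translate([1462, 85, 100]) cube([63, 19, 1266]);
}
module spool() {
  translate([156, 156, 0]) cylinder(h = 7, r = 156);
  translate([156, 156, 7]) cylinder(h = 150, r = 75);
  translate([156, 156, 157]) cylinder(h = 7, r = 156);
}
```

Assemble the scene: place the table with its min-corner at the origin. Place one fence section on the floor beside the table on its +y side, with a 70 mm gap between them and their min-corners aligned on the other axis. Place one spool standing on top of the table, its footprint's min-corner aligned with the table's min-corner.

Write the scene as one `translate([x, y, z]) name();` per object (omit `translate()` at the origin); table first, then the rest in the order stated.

table();
translate([0, 774, 0]) fence_section();
translate([0, 0, 778]) spool();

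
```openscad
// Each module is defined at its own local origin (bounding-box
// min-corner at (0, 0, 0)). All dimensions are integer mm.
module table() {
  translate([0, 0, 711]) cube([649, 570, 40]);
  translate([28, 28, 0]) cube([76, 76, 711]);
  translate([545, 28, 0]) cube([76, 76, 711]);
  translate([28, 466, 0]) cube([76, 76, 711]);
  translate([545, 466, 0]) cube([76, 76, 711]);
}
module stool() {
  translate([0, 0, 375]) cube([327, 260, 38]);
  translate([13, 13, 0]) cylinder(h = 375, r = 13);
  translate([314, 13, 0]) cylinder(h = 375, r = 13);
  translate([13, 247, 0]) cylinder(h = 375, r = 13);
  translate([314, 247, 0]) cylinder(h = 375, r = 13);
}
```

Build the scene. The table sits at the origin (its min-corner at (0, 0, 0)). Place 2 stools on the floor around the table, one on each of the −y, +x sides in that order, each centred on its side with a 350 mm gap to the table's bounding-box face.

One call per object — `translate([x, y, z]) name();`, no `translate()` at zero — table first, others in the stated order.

table();
translate([161, -610, 0]) stool();
translate([999, 155, 0]) stool();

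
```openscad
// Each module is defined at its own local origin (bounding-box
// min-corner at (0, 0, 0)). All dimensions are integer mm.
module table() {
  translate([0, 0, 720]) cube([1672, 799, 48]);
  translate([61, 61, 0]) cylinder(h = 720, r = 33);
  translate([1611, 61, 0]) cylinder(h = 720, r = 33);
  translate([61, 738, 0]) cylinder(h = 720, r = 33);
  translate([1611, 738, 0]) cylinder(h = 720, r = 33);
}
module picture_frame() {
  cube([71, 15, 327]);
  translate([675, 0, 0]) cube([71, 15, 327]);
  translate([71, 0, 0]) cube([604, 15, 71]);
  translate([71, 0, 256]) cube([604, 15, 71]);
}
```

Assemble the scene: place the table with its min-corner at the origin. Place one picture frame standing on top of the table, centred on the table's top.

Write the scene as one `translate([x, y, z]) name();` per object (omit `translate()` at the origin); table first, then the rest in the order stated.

table();
translate([463, 392, 768]) picture_frame();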